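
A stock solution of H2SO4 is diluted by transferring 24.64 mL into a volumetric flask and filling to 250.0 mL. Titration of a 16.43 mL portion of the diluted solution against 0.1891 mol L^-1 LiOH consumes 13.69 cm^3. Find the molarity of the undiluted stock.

0.799 M

n(LiOH) = 0.1891 x 0.01369 = 0.002589 mol.
n(H2SO4) in the aliquot = 0.002589 x 1/2 = 0.001294 mol.
[diluted H2SO4] = 0.001294 / 0.01643 = 0.07878 M.
Dilution factor = 250.0/24.64 = 10.15, so [stock] = 0.07878 x 10.15 = 0.799 M.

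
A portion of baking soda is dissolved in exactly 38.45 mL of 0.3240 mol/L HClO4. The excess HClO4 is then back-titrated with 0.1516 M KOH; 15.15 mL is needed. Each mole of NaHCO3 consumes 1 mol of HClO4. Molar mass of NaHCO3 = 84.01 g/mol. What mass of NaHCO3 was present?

Total n(HClO4) added = 0.3240 x 0.03845 = 0.01246 mol.
n(KOH) used = 0.1516 x 0.01515 = 0.002297 mol, which equals the excess n(HClO4).
So n(HClO4) consumed by the sample = 0.01246 - 0.002297 = 0.01016 mol.
n(NaHCO3) = 0.01016 / 1 = 0.01016 mol.
mass = 0.01016 mol x 84.01 g/mol = 0.854 g.

0.854 g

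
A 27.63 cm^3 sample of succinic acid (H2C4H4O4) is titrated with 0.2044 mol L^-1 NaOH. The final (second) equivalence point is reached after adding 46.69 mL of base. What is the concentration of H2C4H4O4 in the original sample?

n(NaOH) = 0.2044 x 0.04669 = 0.009543 mol.
At the final (second) equivalence point, 2 mol OH^- react per mol H2C4H4O4, so n(H2C4H4O4) = 0.009543 / 2 = 0.004772 mol.
[H2C4H4O4] = 0.004772 / 0.02763 L = 0.173 M.

0.173 M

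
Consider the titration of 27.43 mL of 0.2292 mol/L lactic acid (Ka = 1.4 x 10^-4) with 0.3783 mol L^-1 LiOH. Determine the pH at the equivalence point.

8.50

n(HC3H5O3) = 0.2292 x 0.02743 = 0.006287 mol; V(LiOH) at equivalence = 0.006287/0.3783 = 0.01662 L.
At equivalence all the acid is converted to C3H5O3-; total volume = 0.02743 + 0.01662 = 0.04405 L, so [C3H5O3-] = 0.006287/0.04405 = 0.1427 M.
Kb = Kw/Ka = 1.0e-14 / 1.4 x 10^-4 = 7.14e-11.
[OH^-] = sqrt(Kb x [C3H5O3-]) = sqrt(7.14e-11 x 0.1427) = 3.19e-6 M.
pOH = 5.50, so pH = 14.00 - 5.50 = 8.50.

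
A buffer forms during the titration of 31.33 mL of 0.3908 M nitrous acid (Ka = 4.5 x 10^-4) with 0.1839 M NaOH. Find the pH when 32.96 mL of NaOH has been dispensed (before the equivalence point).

3.34

Initial n(HNO2) = 0.3908 x 0.03133 = 0.01224 mol.
n(NaOH) added = 0.1839 x 0.03296 = 0.006061 mol, converting that many moles of HNO2 to NO2-.
Remaining n(HNO2) = 0.006182 mol; n(NO2-) = 0.006061 mol.
By Henderson-Hasselbalch, pH = pKa + log([A^-]/[HA]) = 3.35 + log(0.006061/0.006182) = 3.35 + (-0.01) = 3.34.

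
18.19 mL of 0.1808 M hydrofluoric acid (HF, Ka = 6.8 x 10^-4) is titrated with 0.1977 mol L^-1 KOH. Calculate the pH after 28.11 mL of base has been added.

12.69

n(acid) = 0.1808 x 0.01819 = 0.003289 mol; n(KOH) added = 0.1977 x 0.02811 = 0.005557 mol.
Base is in excess by 0.005557 - 0.003289 = 0.002269 mol in a total volume of 0.04630 L.
[OH^-] = 0.002269/0.04630 = 0.04900 M, so pOH = 1.31 and pH = 14.00 - 1.31 = 12.69.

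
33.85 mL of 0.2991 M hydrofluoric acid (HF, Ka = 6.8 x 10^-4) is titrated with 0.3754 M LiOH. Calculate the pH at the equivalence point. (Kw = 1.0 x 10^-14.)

n(HF) = 0.2991 x 0.03385 = 0.01012 mol; V(LiOH) at equivalence = 0.01012/0.3754 = 0.02697 L.
At equivalence all the acid is converted to F-; total volume = 0.03385 + 0.02697 = 0.06082 L, so [F-] = 0.01012/0.06082 = 0.1665 M.
Kb = Kw/Ka = 1.0e-14 / 6.8 x 10^-4 = 1.47e-11.
[OH^-] = sqrt(Kb x [F-]) = sqrt(1.47e-11 x 0.1665) = 1.56e-6 M.
pOH = 5.81, so pH = 14.00 - 5.81 = 8.19.

8.19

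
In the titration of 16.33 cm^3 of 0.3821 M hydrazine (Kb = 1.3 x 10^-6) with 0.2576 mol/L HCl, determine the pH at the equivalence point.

n(N2H4) = 0.3821 x 0.01633 = 0.006240 mol; V(HCl) at equivalence = 0.006240/0.2576 = 0.02422 L.
At equivalence the base is fully converted to N2H5+; total volume = 0.04055 L, so [N2H5+] = 0.006240/0.04055 = 0.1539 M.
Ka(N2H5+) = Kw/Kb = 1.0e-14 / 1.3 x 10^-6 = 7.69e-9.
[H^+] = sqrt(Ka x [N2H5+]) = sqrt(7.69e-9 x 0.1539) = 3.44e-5 M.
pH = -log(3.44e-5) = 4.46.

4.46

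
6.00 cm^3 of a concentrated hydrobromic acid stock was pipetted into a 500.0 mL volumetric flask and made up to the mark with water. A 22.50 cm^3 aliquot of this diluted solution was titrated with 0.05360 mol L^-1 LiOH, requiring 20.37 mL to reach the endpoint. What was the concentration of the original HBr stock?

n(LiOH) = 0.05360 x 0.02037 = 0.001092 mol.
n(HBr) in the aliquot = 0.001092 mol.
[diluted HBr] = 0.001092 / 0.02250 = 0.04853 M.
Dilution factor = 500.0/6.000 = 83.33, so [stock] = 0.04853 x 83.33 = 4.04 M.

4.04 M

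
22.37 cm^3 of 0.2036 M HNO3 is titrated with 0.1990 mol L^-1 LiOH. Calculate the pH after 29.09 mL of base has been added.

n(acid) = 0.2036 x 0.02237 = 0.004555 mol; n(LiOH) added = 0.1990 x 0.02909 = 0.005789 mol.
Base is in excess by 0.005789 - 0.004555 = 0.001234 mol in a total volume of 0.05146 L.
[OH^-] = 0.001234/0.05146 = 0.02399 M, so pOH = 1.62 and pH = 14.00 - 1.62 = 12.38.

12.38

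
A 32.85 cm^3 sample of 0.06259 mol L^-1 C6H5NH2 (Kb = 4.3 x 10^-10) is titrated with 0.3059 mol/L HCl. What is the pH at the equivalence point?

2.96

n(C6H5NH2) = 0.06259 x 0.03285 = 0.002056 mol; V(HCl) at equivalence = 0.002056/0.3059 = 0.006721 L.
At equivalence the base is fully converted to C6H5NH3+; total volume = 0.03957 L, so [C6H5NH3+] = 0.002056/0.03957 = 0.05196 M.
Ka(C6H5NH3+) = Kw/Kb = 1.0e-14 / 4.3 x 10^-10 = 2.33e-5.
[H^+] = sqrt(Ka x [C6H5NH3+]) = sqrt(2.33e-5 x 0.05196) = 0.00110 M.
pH = -log(0.00110) = 2.96.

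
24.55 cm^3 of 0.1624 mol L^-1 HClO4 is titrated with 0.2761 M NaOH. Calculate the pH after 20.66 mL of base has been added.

n(acid) = 0.1624 x 0.02455 = 0.003987 mol; n(NaOH) added = 0.2761 x 0.02066 = 0.005704 mol.
Base is in excess by 0.005704 - 0.003987 = 0.001717 mol in a total volume of 0.04521 L.
[OH^-] = 0.001717/0.04521 = 0.03799 M, so pOH = 1.42 and pH = 14.00 - 1.42 = 12.58.

12.58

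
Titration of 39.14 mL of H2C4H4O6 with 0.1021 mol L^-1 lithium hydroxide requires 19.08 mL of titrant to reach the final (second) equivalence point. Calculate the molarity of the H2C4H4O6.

n(LiOH) = 0.1021 x 0.01908 = 0.001948 mol.
At the final (second) equivalence point, 2 mol OH^- react per mol H2C4H4O6, so n(H2C4H4O6) = 0.001948 / 2 = 0.0009740 mol.
[H2C4H4O6] = 0.0009740 / 0.03914 L = 0.0249 M.

0.0249 M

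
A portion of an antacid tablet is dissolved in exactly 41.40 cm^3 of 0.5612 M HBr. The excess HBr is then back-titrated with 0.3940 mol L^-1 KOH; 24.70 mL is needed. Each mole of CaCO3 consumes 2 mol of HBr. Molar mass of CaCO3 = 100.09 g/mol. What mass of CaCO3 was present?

0.676 g

Total n(HBr) added = 0.5612 x 0.04140 = 0.02323 mol.
n(KOH) used = 0.3940 x 0.02470 = 0.009732 mol, which equals the excess n(HBr).
So n(HBr) consumed by the sample = 0.02323 - 0.009732 = 0.01350 mol.
n(CaCO3) = 0.01350 / 2 = 0.006751 mol.
mass = 0.006751 mol x 100.09 g/mol = 0.676 g.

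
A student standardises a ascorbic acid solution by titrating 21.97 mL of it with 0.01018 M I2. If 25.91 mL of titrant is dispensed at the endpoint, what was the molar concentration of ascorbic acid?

n(I2) = 0.01018 x 0.02591 = 0.0002638 mol.
From the balanced equation, 1 mol I2 reacts with 1 mol ascorbic acid, so n(ascorbic acid) = 0.0002638 x 1/1 = 0.0002638 mol.
[ascorbic acid] = 0.0002638 / 0.02197 L = 0.0120 M.

0.0120 M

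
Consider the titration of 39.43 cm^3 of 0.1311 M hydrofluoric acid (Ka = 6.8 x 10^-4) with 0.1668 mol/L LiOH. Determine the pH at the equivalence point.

8.02

n(HF) = 0.1311 x 0.03943 = 0.005169 mol; V(LiOH) at equivalence = 0.005169/0.1668 = 0.03099 L.
At equivalence all the acid is converted to F-; total volume = 0.03943 + 0.03099 = 0.07042 L, so [F-] = 0.005169/0.07042 = 0.07341 M.
Kb = Kw/Ka = 1.0e-14 / 6.8 x 10^-4 = 1.47e-11.
[OH^-] = sqrt(Kb x [F-]) = sqrt(1.47e-11 x 0.07341) = 1.04e-6 M.
pOH = 5.98, so pH = 14.00 - 5.98 = 8.02.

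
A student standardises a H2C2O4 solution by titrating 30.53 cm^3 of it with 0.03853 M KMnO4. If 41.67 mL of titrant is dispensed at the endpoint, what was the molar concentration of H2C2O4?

0.131 M

n(KMnO4) = 0.03853 x 0.04167 = 0.001606 mol.
From the balanced equation, 2 mol KMnO4 reacts with 5 mol H2C2O4, so n(H2C2O4) = 0.001606 x 5/2 = 0.004014 mol.
[H2C2O4] = 0.004014 / 0.03053 L = 0.131 M.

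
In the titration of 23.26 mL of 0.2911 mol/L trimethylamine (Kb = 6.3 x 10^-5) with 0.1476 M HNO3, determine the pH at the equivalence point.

n((CH3)3N) = 0.2911 x 0.02326 = 0.006771 mol; V(HNO3) at equivalence = 0.006771/0.1476 = 0.04587 L.
At equivalence the base is fully converted to (CH3)3NH+; total volume = 0.06913 L, so [(CH3)3NH+] = 0.006771/0.06913 = 0.09794 M.
Ka((CH3)3NH+) = Kw/Kb = 1.0e-14 / 6.3 x 10^-5 = 1.59e-10.
[H^+] = sqrt(Ka x [(CH3)3NH+]) = sqrt(1.59e-10 x 0.09794) = 3.94e-6 M.
pH = -log(3.94e-6) = 5.40.

5.40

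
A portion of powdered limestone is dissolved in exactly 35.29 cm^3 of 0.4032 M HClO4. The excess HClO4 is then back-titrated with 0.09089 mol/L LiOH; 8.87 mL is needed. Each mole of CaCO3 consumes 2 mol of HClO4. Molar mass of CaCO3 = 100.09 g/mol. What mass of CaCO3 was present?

Total n(HClO4) added = 0.4032 x 0.03529 = 0.01423 mol.
n(LiOH) used = 0.09089 x 0.008870 = 0.0008062 mol, which equals the excess n(HClO4).
So n(HClO4) consumed by the sample = 0.01423 - 0.0008062 = 0.01342 mol.
n(CaCO3) = 0.01342 / 2 = 0.006711 mol.
mass = 0.006711 mol x 100.09 g/mol = 0.672 g.

0.672 g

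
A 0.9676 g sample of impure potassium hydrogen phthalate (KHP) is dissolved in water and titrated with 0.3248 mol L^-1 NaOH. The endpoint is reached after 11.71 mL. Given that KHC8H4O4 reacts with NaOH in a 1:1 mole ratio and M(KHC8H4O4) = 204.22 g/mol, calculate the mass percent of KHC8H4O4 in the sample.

80.3%

n(NaOH) = 0.3248 x 0.01171 = 0.003803 mol.
n(KHC8H4O4) = 0.003803 / 1 = 0.003803 mol.
mass of KHC8H4O4 = 0.003803 x 204.22 = 0.7767 g.
% purity = 0.7767 / 0.9676 x 100 = 80.3%.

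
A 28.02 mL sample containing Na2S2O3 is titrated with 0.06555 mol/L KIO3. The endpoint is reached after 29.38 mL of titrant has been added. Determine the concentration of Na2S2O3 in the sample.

n(KIO3) = 0.06555 x 0.02938 = 0.001926 mol.
From the balanced equation, 1 mol KIO3 reacts with 6 mol Na2S2O3, so n(Na2S2O3) = 0.001926 x 6/1 = 0.01156 mol.
[Na2S2O3] = 0.01156 / 0.02802 L = 0.412 M.

0.412 M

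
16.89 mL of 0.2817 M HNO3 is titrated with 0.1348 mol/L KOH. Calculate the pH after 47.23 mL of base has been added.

n(acid) = 0.2817 x 0.01689 = 0.004758 mol; n(KOH) added = 0.1348 x 0.04723 = 0.006367 mol.
Base is in excess by 0.006367 - 0.004758 = 0.001609 mol in a total volume of 0.06412 L.
[OH^-] = 0.001609/0.06412 = 0.02509 M, so pOH = 1.60 and pH = 14.00 - 1.60 = 12.40.

12.40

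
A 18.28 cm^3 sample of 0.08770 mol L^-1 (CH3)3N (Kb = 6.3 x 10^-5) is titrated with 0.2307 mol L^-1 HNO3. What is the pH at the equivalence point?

5.50

n((CH3)3N) = 0.08770 x 0.01828 = 0.001603 mol; V(HNO3) at equivalence = 0.001603/0.2307 = 0.006949 L.
At equivalence the base is fully converted to (CH3)3NH+; total volume = 0.02523 L, so [(CH3)3NH+] = 0.001603/0.02523 = 0.06354 M.
Ka((CH3)3NH+) = Kw/Kb = 1.0e-14 / 6.3 x 10^-5 = 1.59e-10.
[H^+] = sqrt(Ka x [(CH3)3NH+]) = sqrt(1.59e-10 x 0.06354) = 3.18e-6 M.
pH = -log(3.18e-6) = 5.50.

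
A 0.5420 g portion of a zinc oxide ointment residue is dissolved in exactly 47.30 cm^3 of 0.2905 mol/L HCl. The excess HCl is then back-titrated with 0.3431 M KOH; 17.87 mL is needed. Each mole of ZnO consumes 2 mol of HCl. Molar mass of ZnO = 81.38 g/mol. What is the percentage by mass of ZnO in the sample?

57.1%

Total n(HCl) added = 0.2905 x 0.04730 = 0.01374 mol.
n(KOH) used = 0.3431 x 0.01787 = 0.006131 mol, which equals the excess n(HCl).
So n(HCl) consumed by the sample = 0.01374 - 0.006131 = 0.007609 mol.
n(ZnO) = 0.007609 / 2 = 0.003805 mol.
mass ZnO = 0.003805 x 81.38 = 0.3096 g, so %ZnO = 0.3096/0.5420 x 100 = 57.1%.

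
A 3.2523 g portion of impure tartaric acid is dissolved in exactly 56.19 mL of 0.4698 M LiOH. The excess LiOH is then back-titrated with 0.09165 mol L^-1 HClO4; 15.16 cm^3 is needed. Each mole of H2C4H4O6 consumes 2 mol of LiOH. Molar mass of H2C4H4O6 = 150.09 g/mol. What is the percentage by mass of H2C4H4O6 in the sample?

57.7%

Total n(LiOH) added = 0.4698 x 0.05619 = 0.02640 mol.
n(HClO4) used = 0.09165 x 0.01516 = 0.001389 mol, which equals the excess n(LiOH).
So n(LiOH) consumed by the sample = 0.02640 - 0.001389 = 0.02501 mol.
n(H2C4H4O6) = 0.02501 / 2 = 0.01250 mol.
mass H2C4H4O6 = 0.01250 x 150.09 = 1.877 g, so %H2C4H4O6 = 1.877/3.2523 x 100 = 57.7%.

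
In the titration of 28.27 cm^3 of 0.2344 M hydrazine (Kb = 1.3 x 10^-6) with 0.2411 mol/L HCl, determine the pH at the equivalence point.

4.52

n(N2H4) = 0.2344 x 0.02827 = 0.006626 mol; V(HCl) at equivalence = 0.006626/0.2411 = 0.02748 L.
At equivalence the base is fully converted to N2H5+; total volume = 0.05575 L, so [N2H5+] = 0.006626/0.05575 = 0.1189 M.
Ka(N2H5+) = Kw/Kb = 1.0e-14 / 1.3 x 10^-6 = 7.69e-9.
[H^+] = sqrt(Ka x [N2H5+]) = sqrt(7.69e-9 x 0.1189) = 3.02e-5 M.
pH = -log(3.02e-5) = 4.52.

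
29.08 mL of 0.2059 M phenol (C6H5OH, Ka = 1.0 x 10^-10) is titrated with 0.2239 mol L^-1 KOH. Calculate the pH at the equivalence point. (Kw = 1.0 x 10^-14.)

11.52

n(C6H5OH) = 0.2059 x 0.02908 = 0.005988 mol; V(KOH) at equivalence = 0.005988/0.2239 = 0.02674 L.
At equivalence all the acid is converted to C6H5O-; total volume = 0.02908 + 0.02674 = 0.05582 L, so [C6H5O-] = 0.005988/0.05582 = 0.1073 M.
Kb = Kw/Ka = 1.0e-14 / 1.0 x 10^-10 = 0.000100.
[OH^-] = sqrt(Kb x [C6H5O-]) = sqrt(0.000100 x 0.1073) = 0.00328 M.
pOH = 2.48, so pH = 14.00 - 2.48 = 11.52.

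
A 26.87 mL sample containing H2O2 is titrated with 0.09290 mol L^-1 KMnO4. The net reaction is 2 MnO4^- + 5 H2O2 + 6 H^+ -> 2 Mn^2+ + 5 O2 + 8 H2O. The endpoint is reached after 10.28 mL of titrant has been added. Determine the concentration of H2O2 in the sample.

0.0889 M

n(KMnO4) = 0.09290 x 0.01028 = 0.0009550 mol.
From the balanced equation, 2 mol KMnO4 reacts with 5 mol H2O2, so n(H2O2) = 0.0009550 x 5/2 = 0.002388 mol.
[H2O2] = 0.002388 / 0.02687 L = 0.0889 M.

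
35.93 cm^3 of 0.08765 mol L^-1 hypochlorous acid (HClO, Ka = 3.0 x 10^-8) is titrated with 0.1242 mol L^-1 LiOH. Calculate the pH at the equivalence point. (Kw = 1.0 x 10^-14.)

10.12

n(HClO) = 0.08765 x 0.03593 = 0.003149 mol; V(LiOH) at equivalence = 0.003149/0.1242 = 0.02536 L.
At equivalence all the acid is converted to ClO-; total volume = 0.03593 + 0.02536 = 0.06129 L, so [ClO-] = 0.003149/0.06129 = 0.05139 M.
Kb = Kw/Ka = 1.0e-14 / 3.0 x 10^-8 = 3.33e-7.
[OH^-] = sqrt(Kb x [ClO-]) = sqrt(3.33e-7 x 0.05139) = 0.000131 M.
pOH = 3.88, so pH = 14.00 - 3.88 = 10.12.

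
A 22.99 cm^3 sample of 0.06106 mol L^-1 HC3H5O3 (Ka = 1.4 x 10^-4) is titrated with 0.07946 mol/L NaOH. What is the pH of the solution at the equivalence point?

8.20

n(HC3H5O3) = 0.06106 x 0.02299 = 0.001404 mol; V(NaOH) at equivalence = 0.001404/0.07946 = 0.01767 L.
At equivalence all the acid is converted to C3H5O3-; total volume = 0.02299 + 0.01767 = 0.04066 L, so [C3H5O3-] = 0.001404/0.04066 = 0.03453 M.
Kb = Kw/Ka = 1.0e-14 / 1.4 x 10^-4 = 7.14e-11.
[OH^-] = sqrt(Kb x [C3H5O3-]) = sqrt(7.14e-11 x 0.03453) = 1.57e-6 M.
pOH = 5.80, so pH = 14.00 - 5.80 = 8.20.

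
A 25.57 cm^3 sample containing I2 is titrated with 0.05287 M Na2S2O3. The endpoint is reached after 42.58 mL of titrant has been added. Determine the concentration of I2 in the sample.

n(Na2S2O3) = 0.05287 x 0.04258 = 0.002251 mol.
From the balanced equation, 2 mol Na2S2O3 reacts with 1 mol I2, so n(I2) = 0.002251 x 1/2 = 0.001126 mol.
[I2] = 0.001126 / 0.02557 L = 0.0440 M.

0.0440 M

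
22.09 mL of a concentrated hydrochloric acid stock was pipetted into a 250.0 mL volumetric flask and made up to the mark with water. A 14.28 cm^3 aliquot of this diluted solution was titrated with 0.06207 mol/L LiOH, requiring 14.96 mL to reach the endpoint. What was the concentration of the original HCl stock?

n(LiOH) = 0.06207 x 0.01496 = 0.0009286 mol.
n(HCl) in the aliquot = 0.0009286 mol.
[diluted HCl] = 0.0009286 / 0.01428 = 0.06503 M.
Dilution factor = 250.0/22.09 = 11.32, so [stock] = 0.06503 x 11.32 = 0.736 M.

0.736 M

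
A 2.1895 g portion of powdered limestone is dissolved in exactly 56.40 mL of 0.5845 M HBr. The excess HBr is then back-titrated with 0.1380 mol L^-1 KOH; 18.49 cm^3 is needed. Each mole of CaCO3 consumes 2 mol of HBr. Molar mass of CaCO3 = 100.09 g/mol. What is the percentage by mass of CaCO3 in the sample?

Total n(HBr) added = 0.5845 x 0.05640 = 0.03297 mol.
n(KOH) used = 0.1380 x 0.01849 = 0.002552 mol, which equals the excess n(HBr).
So n(HBr) consumed by the sample = 0.03297 - 0.002552 = 0.03041 mol.
n(CaCO3) = 0.03041 / 2 = 0.01521 mol.
mass CaCO3 = 0.01521 x 100.09 = 1.522 g, so %CaCO3 = 1.522/2.1895 x 100 = 69.5%.

69.5%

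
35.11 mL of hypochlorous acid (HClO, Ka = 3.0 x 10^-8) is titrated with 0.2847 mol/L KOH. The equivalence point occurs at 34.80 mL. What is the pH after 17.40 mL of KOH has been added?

17.40 mL is exactly half the equivalence volume (34.80/2), i.e. the half-equivalence point.
There, n(HA) = n(A^-), so pH = pKa = -log(3.0 x 10^-8) = 7.52.

7.52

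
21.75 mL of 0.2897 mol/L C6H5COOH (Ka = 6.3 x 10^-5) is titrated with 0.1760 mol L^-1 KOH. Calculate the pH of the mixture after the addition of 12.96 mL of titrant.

3.95

Initial n(C6H5COOH) = 0.2897 x 0.02175 = 0.006301 mol.
n(KOH) added = 0.1760 x 0.01296 = 0.002281 mol, converting that many moles of C6H5COOH to C6H5COO-.
Remaining n(C6H5COOH) = 0.004020 mol; n(C6H5COO-) = 0.002281 mol.
By Henderson-Hasselbalch, pH = pKa + log([A^-]/[HA]) = 4.20 + log(0.002281/0.004020) = 4.20 + (-0.25) = 3.95.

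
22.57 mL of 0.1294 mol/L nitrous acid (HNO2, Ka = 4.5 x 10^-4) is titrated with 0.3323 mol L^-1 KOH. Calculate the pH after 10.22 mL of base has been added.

12.16

n(acid) = 0.1294 x 0.02257 = 0.002921 mol; n(KOH) added = 0.3323 x 0.01022 = 0.003396 mol.
Base is in excess by 0.003396 - 0.002921 = 0.0004755 mol in a total volume of 0.03279 L.
[OH^-] = 0.0004755/0.03279 = 0.01450 M, so pOH = 1.84 and pH = 14.00 - 1.84 = 12.16.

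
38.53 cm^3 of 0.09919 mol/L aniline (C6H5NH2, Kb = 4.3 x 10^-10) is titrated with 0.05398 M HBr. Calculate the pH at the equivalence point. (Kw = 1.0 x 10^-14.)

3.04

n(C6H5NH2) = 0.09919 x 0.03853 = 0.003822 mol; V(HBr) at equivalence = 0.003822/0.05398 = 0.07080 L.
At equivalence the base is fully converted to C6H5NH3+; total volume = 0.1093 L, so [C6H5NH3+] = 0.003822/0.1093 = 0.03496 M.
Ka(C6H5NH3+) = Kw/Kb = 1.0e-14 / 4.3 x 10^-10 = 2.33e-5.
[H^+] = sqrt(Ka x [C6H5NH3+]) = sqrt(2.33e-5 x 0.03496) = 0.000902 M.
pH = -log(0.000902) = 3.04.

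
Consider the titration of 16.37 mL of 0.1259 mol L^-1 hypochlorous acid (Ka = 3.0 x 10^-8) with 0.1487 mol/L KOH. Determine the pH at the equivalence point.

10.18

n(HClO) = 0.1259 x 0.01637 = 0.002061 mol; V(KOH) at equivalence = 0.002061/0.1487 = 0.01386 L.
At equivalence all the acid is converted to ClO-; total volume = 0.01637 + 0.01386 = 0.03023 L, so [ClO-] = 0.002061/0.03023 = 0.06818 M.
Kb = Kw/Ka = 1.0e-14 / 3.0 x 10^-8 = 3.33e-7.
[OH^-] = sqrt(Kb x [ClO-]) = sqrt(3.33e-7 x 0.06818) = 0.000151 M.
pOH = 3.82, so pH = 14.00 - 3.82 = 10.18.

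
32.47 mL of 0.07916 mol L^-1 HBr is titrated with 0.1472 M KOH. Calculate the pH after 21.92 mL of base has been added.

n(acid) = 0.07916 x 0.03247 = 0.002570 mol; n(KOH) added = 0.1472 x 0.02192 = 0.003227 mol.
Base is in excess by 0.003227 - 0.002570 = 0.0006563 mol in a total volume of 0.05439 L.
[OH^-] = 0.0006563/0.05439 = 0.01207 M, so pOH = 1.92 and pH = 14.00 - 1.92 = 12.08.

12.08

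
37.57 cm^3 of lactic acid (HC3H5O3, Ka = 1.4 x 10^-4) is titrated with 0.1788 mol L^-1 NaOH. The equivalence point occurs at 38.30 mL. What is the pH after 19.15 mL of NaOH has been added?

19.15 mL is exactly half the equivalence volume (38.30/2), i.e. the half-equivalence point.
There, n(HA) = n(A^-), so pH = pKa = -log(1.4 x 10^-4) = 3.85.

3.85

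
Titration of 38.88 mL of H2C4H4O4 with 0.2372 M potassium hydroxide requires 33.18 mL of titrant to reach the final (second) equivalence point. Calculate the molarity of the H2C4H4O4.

n(KOH) = 0.2372 x 0.03318 = 0.007870 mol.
At the final (second) equivalence point, 2 mol OH^- react per mol H2C4H4O4, so n(H2C4H4O4) = 0.007870 / 2 = 0.003935 mol.
[H2C4H4O4] = 0.003935 / 0.03888 L = 0.101 M.

0.101 M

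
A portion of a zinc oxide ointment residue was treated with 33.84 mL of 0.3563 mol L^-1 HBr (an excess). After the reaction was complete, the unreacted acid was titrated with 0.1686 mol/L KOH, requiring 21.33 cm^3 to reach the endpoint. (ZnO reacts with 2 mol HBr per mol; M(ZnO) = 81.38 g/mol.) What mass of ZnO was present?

0.344 g

Total n(HBr) added = 0.3563 x 0.03384 = 0.01206 mol.
n(KOH) used = 0.1686 x 0.02133 = 0.003596 mol, which equals the excess n(HBr).
So n(HBr) consumed by the sample = 0.01206 - 0.003596 = 0.008461 mol.
n(ZnO) = 0.008461 / 2 = 0.004230 mol.
mass = 0.004230 mol x 81.38 g/mol = 0.344 g.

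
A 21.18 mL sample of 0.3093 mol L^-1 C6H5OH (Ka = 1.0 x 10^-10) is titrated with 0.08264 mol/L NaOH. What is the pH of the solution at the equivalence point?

n(C6H5OH) = 0.3093 x 0.02118 = 0.006551 mol; V(NaOH) at equivalence = 0.006551/0.08264 = 0.07927 L.
At equivalence all the acid is converted to C6H5O-; total volume = 0.02118 + 0.07927 = 0.1005 L, so [C6H5O-] = 0.006551/0.1005 = 0.06522 M.
Kb = Kw/Ka = 1.0e-14 / 1.0 x 10^-10 = 0.000100.
[OH^-] = sqrt(Kb x [C6H5O-]) = sqrt(0.000100 x 0.06522) = 0.00255 M.
pOH = 2.59, so pH = 14.00 - 2.59 = 11.41.

11.41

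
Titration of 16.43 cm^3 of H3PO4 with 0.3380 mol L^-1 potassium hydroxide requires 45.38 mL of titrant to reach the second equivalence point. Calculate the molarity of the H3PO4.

0.467 M

n(KOH) = 0.3380 x 0.04538 = 0.01534 mol.
At the second equivalence point, 2 mol OH^- react per mol H3PO4, so n(H3PO4) = 0.01534 / 2 = 0.007669 mol.
[H3PO4] = 0.007669 / 0.01643 L = 0.467 M.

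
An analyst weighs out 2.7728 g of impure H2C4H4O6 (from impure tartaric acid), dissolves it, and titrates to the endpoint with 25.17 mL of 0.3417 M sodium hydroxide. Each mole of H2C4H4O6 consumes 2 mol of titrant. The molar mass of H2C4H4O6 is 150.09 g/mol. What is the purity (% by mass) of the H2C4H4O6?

n(NaOH) = 0.3417 x 0.02517 = 0.008601 mol.
n(H2C4H4O6) = 0.008601 / 2 = 0.004300 mol.
mass of H2C4H4O6 = 0.004300 x 150.09 = 0.6454 g.
% purity = 0.6454 / 2.7728 x 100 = 23.3%.

23.3%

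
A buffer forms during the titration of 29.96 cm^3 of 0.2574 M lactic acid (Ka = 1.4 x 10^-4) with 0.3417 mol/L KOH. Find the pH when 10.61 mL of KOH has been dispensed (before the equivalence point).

Initial n(HC3H5O3) = 0.2574 x 0.02996 = 0.007712 mol.
n(KOH) added = 0.3417 x 0.01061 = 0.003625 mol, converting that many moles of HC3H5O3 to C3H5O3-.
Remaining n(HC3H5O3) = 0.004086 mol; n(C3H5O3-) = 0.003625 mol.
By Henderson-Hasselbalch, pH = pKa + log([A^-]/[HA]) = 3.85 + log(0.003625/0.004086) = 3.85 + (-0.05) = 3.80.

3.80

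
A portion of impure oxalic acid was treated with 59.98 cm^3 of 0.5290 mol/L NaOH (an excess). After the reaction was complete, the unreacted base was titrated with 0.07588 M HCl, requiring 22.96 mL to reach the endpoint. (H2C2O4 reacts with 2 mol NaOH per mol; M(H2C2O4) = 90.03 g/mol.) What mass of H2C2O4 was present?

1.35 g

Total n(NaOH) added = 0.5290 x 0.05998 = 0.03173 mol.
n(HCl) used = 0.07588 x 0.02296 = 0.001742 mol, which equals the excess n(NaOH).
So n(NaOH) consumed by the sample = 0.03173 - 0.001742 = 0.02999 mol.
n(H2C2O4) = 0.02999 / 2 = 0.01499 mol.
mass = 0.01499 mol x 90.03 g/mol = 1.35 g.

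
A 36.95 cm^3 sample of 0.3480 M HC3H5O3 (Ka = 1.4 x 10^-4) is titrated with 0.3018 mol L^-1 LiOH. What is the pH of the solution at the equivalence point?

8.53

n(HC3H5O3) = 0.3480 x 0.03695 = 0.01286 mol; V(LiOH) at equivalence = 0.01286/0.3018 = 0.04261 L.
At equivalence all the acid is converted to C3H5O3-; total volume = 0.03695 + 0.04261 = 0.07956 L, so [C3H5O3-] = 0.01286/0.07956 = 0.1616 M.
Kb = Kw/Ka = 1.0e-14 / 1.4 x 10^-4 = 7.14e-11.
[OH^-] = sqrt(Kb x [C3H5O3-]) = sqrt(7.14e-11 x 0.1616) = 3.40e-6 M.
pOH = 5.47, so pH = 14.00 - 5.47 = 8.53.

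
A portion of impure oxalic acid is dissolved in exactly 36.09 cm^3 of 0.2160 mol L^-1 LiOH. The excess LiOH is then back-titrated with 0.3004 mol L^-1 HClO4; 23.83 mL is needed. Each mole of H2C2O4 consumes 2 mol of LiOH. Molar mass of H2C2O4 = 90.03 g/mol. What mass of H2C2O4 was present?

Total n(LiOH) added = 0.2160 x 0.03609 = 0.007795 mol.
n(HClO4) used = 0.3004 x 0.02383 = 0.007159 mol, which equals the excess n(LiOH).
So n(LiOH) consumed by the sample = 0.007795 - 0.007159 = 0.0006369 mol.
n(H2C2O4) = 0.0006369 / 2 = 0.0003185 mol.
mass = 0.0003185 mol x 90.03 g/mol = 0.0287 g.

0.0287 g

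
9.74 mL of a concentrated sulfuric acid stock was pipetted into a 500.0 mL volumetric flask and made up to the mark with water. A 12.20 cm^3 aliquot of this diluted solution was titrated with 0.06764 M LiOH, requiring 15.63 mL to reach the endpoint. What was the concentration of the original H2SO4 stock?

n(LiOH) = 0.06764 x 0.01563 = 0.001057 mol.
n(H2SO4) in the aliquot = 0.001057 x 1/2 = 0.0005286 mol.
[diluted H2SO4] = 0.0005286 / 0.01220 = 0.04333 M.
Dilution factor = 500.0/9.740 = 51.33, so [stock] = 0.04333 x 51.33 = 2.22 M.

2.22 M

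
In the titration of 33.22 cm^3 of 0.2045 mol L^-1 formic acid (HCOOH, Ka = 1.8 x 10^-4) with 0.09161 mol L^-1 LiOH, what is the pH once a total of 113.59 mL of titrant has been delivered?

n(acid) = 0.2045 x 0.03322 = 0.006793 mol; n(LiOH) added = 0.09161 x 0.1136 = 0.01041 mol.
Base is in excess by 0.01041 - 0.006793 = 0.003612 mol in a total volume of 0.1468 L.
[OH^-] = 0.003612/0.1468 = 0.02461 M, so pOH = 1.61 and pH = 14.00 - 1.61 = 12.39.

12.39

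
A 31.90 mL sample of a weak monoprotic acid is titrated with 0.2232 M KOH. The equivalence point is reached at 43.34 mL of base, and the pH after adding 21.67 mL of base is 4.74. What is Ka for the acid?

21.67 mL is half of the equivalence volume, so this is the half-equivalence point where [HA] = [A^-].
At half-equivalence pH = pKa, so pKa = 4.74.
Ka = 10^(-4.74) = 1.8 x 10^-5.

1.8 x 10^-5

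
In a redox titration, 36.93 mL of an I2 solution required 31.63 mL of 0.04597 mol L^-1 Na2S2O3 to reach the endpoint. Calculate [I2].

n(Na2S2O3) = 0.04597 x 0.03163 = 0.001454 mol.
From the balanced equation, 2 mol Na2S2O3 reacts with 1 mol I2, so n(I2) = 0.001454 x 1/2 = 0.0007270 mol.
[I2] = 0.0007270 / 0.03693 L = 0.0197 M.

0.0197 M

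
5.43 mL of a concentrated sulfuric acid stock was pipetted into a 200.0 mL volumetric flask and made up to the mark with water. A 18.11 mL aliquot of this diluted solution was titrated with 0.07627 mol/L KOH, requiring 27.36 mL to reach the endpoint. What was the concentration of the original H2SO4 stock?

2.12 M

n(KOH) = 0.07627 x 0.02736 = 0.002087 mol.
n(H2SO4) in the aliquot = 0.002087 x 1/2 = 0.001043 mol.
[diluted H2SO4] = 0.001043 / 0.01811 = 0.05761 M.
Dilution factor = 200.0/5.430 = 36.83, so [stock] = 0.05761 x 36.83 = 2.12 M.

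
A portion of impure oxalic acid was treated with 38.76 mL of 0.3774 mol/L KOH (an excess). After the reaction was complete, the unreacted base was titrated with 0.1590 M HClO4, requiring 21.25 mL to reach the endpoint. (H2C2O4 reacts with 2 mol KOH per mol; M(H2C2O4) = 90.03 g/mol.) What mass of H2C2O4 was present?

Total n(KOH) added = 0.3774 x 0.03876 = 0.01463 mol.
n(HClO4) used = 0.1590 x 0.02125 = 0.003379 mol, which equals the excess n(KOH).
So n(KOH) consumed by the sample = 0.01463 - 0.003379 = 0.01125 mol.
n(H2C2O4) = 0.01125 / 2 = 0.005625 mol.
mass = 0.005625 mol x 90.03 g/mol = 0.506 g.

0.506 g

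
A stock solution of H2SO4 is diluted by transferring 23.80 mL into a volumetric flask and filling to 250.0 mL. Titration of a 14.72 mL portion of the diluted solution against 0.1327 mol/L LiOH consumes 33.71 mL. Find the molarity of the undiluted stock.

n(LiOH) = 0.1327 x 0.03371 = 0.004473 mol.
n(H2SO4) in the aliquot = 0.004473 x 1/2 = 0.002237 mol.
[diluted H2SO4] = 0.002237 / 0.01472 = 0.1519 M.
Dilution factor = 250.0/23.80 = 10.50, so [stock] = 0.1519 x 10.50 = 1.60 M.

1.60 M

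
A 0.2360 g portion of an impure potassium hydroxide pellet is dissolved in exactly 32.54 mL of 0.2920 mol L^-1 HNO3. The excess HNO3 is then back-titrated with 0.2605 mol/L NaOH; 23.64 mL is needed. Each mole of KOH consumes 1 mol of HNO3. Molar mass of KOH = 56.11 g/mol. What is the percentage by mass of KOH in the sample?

Total n(HNO3) added = 0.2920 x 0.03254 = 0.009502 mol.
n(NaOH) used = 0.2605 x 0.02364 = 0.006158 mol, which equals the excess n(HNO3).
So n(HNO3) consumed by the sample = 0.009502 - 0.006158 = 0.003343 mol.
n(KOH) = 0.003343 / 1 = 0.003343 mol.
mass KOH = 0.003343 x 56.11 = 0.1876 g, so %KOH = 0.1876/0.2360 x 100 = 79.5%.

79.5%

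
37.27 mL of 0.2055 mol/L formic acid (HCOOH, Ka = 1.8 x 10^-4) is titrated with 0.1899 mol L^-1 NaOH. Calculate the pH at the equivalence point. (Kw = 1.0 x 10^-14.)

8.37

n(HCOOH) = 0.2055 x 0.03727 = 0.007659 mol; V(NaOH) at equivalence = 0.007659/0.1899 = 0.04033 L.
At equivalence all the acid is converted to HCOO-; total volume = 0.03727 + 0.04033 = 0.07760 L, so [HCOO-] = 0.007659/0.07760 = 0.09870 M.
Kb = Kw/Ka = 1.0e-14 / 1.8 x 10^-4 = 5.56e-11.
[OH^-] = sqrt(Kb x [HCOO-]) = sqrt(5.56e-11 x 0.09870) = 2.34e-6 M.
pOH = 5.63, so pH = 14.00 - 5.63 = 8.37.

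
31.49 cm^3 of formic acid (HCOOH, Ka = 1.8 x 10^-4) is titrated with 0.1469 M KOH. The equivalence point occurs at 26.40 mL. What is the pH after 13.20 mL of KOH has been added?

3.74

13.20 mL is exactly half the equivalence volume (26.40/2), i.e. the half-equivalence point.
There, n(HA) = n(A^-), so pH = pKa = -log(1.8 x 10^-4) = 3.74.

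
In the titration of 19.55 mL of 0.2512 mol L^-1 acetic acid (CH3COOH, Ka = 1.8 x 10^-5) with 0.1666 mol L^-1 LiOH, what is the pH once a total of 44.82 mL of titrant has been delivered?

n(acid) = 0.2512 x 0.01955 = 0.004911 mol; n(LiOH) added = 0.1666 x 0.04482 = 0.007467 mol.
Base is in excess by 0.007467 - 0.004911 = 0.002556 mol in a total volume of 0.06437 L.
[OH^-] = 0.002556/0.06437 = 0.03971 M, so pOH = 1.40 and pH = 14.00 - 1.40 = 12.60.

12.60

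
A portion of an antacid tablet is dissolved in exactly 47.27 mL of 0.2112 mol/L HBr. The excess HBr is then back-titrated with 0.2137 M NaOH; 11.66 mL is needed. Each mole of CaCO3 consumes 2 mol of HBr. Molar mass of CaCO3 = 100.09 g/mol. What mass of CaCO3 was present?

0.375 g

Total n(HBr) added = 0.2112 x 0.04727 = 0.009983 mol.
n(NaOH) used = 0.2137 x 0.01166 = 0.002492 mol, which equals the excess n(HBr).
So n(HBr) consumed by the sample = 0.009983 - 0.002492 = 0.007492 mol.
n(CaCO3) = 0.007492 / 2 = 0.003746 mol.
mass = 0.003746 mol x 100.09 g/mol = 0.375 g.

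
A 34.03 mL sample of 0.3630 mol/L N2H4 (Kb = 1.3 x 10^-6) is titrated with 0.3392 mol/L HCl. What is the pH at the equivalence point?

4.44

n(N2H4) = 0.3630 x 0.03403 = 0.01235 mol; V(HCl) at equivalence = 0.01235/0.3392 = 0.03642 L.
At equivalence the base is fully converted to N2H5+; total volume = 0.07045 L, so [N2H5+] = 0.01235/0.07045 = 0.1753 M.
Ka(N2H5+) = Kw/Kb = 1.0e-14 / 1.3 x 10^-6 = 7.69e-9.
[H^+] = sqrt(Ka x [N2H5+]) = sqrt(7.69e-9 x 0.1753) = 3.67e-5 M.
pH = -log(3.67e-5) = 4.44.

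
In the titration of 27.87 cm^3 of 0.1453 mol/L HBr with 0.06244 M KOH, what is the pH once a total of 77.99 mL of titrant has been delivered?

n(acid) = 0.1453 x 0.02787 = 0.004050 mol; n(KOH) added = 0.06244 x 0.07799 = 0.004870 mol.
Base is in excess by 0.004870 - 0.004050 = 0.0008202 mol in a total volume of 0.1059 L.
[OH^-] = 0.0008202/0.1059 = 0.007748 M, so pOH = 2.11 and pH = 14.00 - 2.11 = 11.89.

11.89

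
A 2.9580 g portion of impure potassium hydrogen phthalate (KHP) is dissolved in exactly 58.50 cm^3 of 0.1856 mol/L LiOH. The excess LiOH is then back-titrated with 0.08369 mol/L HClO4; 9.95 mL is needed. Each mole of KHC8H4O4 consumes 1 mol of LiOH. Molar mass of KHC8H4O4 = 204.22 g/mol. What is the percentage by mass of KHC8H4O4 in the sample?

69.2%

Total n(LiOH) added = 0.1856 x 0.05850 = 0.01086 mol.
n(HClO4) used = 0.08369 x 0.009950 = 0.0008327 mol, which equals the excess n(LiOH).
So n(LiOH) consumed by the sample = 0.01086 - 0.0008327 = 0.01002 mol.
n(KHC8H4O4) = 0.01002 / 1 = 0.01002 mol.
mass KHC8H4O4 = 0.01002 x 204.22 = 2.047 g, so %KHC8H4O4 = 2.047/2.9580 x 100 = 69.2%.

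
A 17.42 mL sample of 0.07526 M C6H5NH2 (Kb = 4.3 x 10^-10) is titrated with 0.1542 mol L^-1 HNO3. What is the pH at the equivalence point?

2.96

n(C6H5NH2) = 0.07526 x 0.01742 = 0.001311 mol; V(HNO3) at equivalence = 0.001311/0.1542 = 0.008502 L.
At equivalence the base is fully converted to C6H5NH3+; total volume = 0.02592 L, so [C6H5NH3+] = 0.001311/0.02592 = 0.05058 M.
Ka(C6H5NH3+) = Kw/Kb = 1.0e-14 / 4.3 x 10^-10 = 2.33e-5.
[H^+] = sqrt(Ka x [C6H5NH3+]) = sqrt(2.33e-5 x 0.05058) = 0.00108 M.
pH = -log(0.00108) = 2.96.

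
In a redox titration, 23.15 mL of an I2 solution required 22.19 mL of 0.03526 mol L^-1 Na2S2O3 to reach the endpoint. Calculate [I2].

0.0169 M

n(Na2S2O3) = 0.03526 x 0.02219 = 0.0007824 mol.
From the balanced equation, 2 mol Na2S2O3 reacts with 1 mol I2, so n(I2) = 0.0007824 x 1/2 = 0.0003912 mol.
[I2] = 0.0003912 / 0.02315 L = 0.0169 M.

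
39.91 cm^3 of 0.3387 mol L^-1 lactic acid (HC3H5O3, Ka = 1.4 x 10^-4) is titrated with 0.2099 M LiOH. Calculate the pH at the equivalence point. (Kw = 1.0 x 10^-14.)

n(HC3H5O3) = 0.3387 x 0.03991 = 0.01352 mol; V(LiOH) at equivalence = 0.01352/0.2099 = 0.06440 L.
At equivalence all the acid is converted to C3H5O3-; total volume = 0.03991 + 0.06440 = 0.1043 L, so [C3H5O3-] = 0.01352/0.1043 = 0.1296 M.
Kb = Kw/Ka = 1.0e-14 / 1.4 x 10^-4 = 7.14e-11.
[OH^-] = sqrt(Kb x [C3H5O3-]) = sqrt(7.14e-11 x 0.1296) = 3.04e-6 M.
pOH = 5.52, so pH = 14.00 - 5.52 = 8.48.

8.48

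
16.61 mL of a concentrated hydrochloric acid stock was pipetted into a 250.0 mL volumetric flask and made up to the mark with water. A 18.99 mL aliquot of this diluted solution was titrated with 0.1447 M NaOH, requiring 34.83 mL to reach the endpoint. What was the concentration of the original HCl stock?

n(NaOH) = 0.1447 x 0.03483 = 0.005040 mol.
n(HCl) in the aliquot = 0.005040 mol.
[diluted HCl] = 0.005040 / 0.01899 = 0.2654 M.
Dilution factor = 250.0/16.61 = 15.05, so [stock] = 0.2654 x 15.05 = 3.99 M.

3.99 M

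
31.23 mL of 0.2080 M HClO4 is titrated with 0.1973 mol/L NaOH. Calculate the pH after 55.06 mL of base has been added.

n(acid) = 0.2080 x 0.03123 = 0.006496 mol; n(NaOH) added = 0.1973 x 0.05506 = 0.01086 mol.
Base is in excess by 0.01086 - 0.006496 = 0.004367 mol in a total volume of 0.08629 L.
[OH^-] = 0.004367/0.08629 = 0.05061 M, so pOH = 1.30 and pH = 14.00 - 1.30 = 12.70.

12.70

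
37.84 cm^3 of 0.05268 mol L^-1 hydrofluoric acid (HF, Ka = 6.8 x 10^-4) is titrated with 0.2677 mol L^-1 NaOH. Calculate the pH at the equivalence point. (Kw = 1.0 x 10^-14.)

7.91

n(HF) = 0.05268 x 0.03784 = 0.001993 mol; V(NaOH) at equivalence = 0.001993/0.2677 = 0.007446 L.
At equivalence all the acid is converted to F-; total volume = 0.03784 + 0.007446 = 0.04529 L, so [F-] = 0.001993/0.04529 = 0.04402 M.
Kb = Kw/Ka = 1.0e-14 / 6.8 x 10^-4 = 1.47e-11.
[OH^-] = sqrt(Kb x [F-]) = sqrt(1.47e-11 x 0.04402) = 8.05e-7 M.
pOH = 6.09, so pH = 14.00 - 6.09 = 7.91.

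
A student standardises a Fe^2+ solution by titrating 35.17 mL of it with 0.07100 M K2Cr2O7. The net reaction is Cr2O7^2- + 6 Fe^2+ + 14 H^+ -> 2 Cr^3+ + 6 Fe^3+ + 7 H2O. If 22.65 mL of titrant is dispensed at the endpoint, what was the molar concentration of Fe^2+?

0.274 M

n(K2Cr2O7) = 0.07100 x 0.02265 = 0.001608 mol.
From the balanced equation, 1 mol K2Cr2O7 reacts with 6 mol Fe^2+, so n(Fe^2+) = 0.001608 x 6/1 = 0.009649 mol.
[Fe^2+] = 0.009649 / 0.03517 L = 0.274 M.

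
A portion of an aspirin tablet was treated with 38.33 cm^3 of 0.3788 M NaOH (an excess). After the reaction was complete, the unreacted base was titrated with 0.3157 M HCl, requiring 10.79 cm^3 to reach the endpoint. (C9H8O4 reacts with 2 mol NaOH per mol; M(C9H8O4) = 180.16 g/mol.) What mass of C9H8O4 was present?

1.00 g

Total n(NaOH) added = 0.3788 x 0.03833 = 0.01452 mol.
n(HCl) used = 0.3157 x 0.01079 = 0.003406 mol, which equals the excess n(NaOH).
So n(NaOH) consumed by the sample = 0.01452 - 0.003406 = 0.01111 mol.
n(C9H8O4) = 0.01111 / 2 = 0.005557 mol.
mass = 0.005557 mol x 180.16 g/mol = 1.00 g.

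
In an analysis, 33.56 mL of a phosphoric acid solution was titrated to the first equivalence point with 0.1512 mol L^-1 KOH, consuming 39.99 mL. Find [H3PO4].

n(KOH) = 0.1512 x 0.03999 = 0.006046 mol.
At the first equivalence point, 1 mol OH^- react per mol H3PO4, so n(H3PO4) = 0.006046 / 1 = 0.006046 mol.
[H3PO4] = 0.006046 / 0.03356 L = 0.180 M.

0.180 M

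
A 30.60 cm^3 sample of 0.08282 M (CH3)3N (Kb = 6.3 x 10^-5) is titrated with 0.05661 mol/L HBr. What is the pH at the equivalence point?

n((CH3)3N) = 0.08282 x 0.03060 = 0.002534 mol; V(HBr) at equivalence = 0.002534/0.05661 = 0.04477 L.
At equivalence the base is fully converted to (CH3)3NH+; total volume = 0.07537 L, so [(CH3)3NH+] = 0.002534/0.07537 = 0.03363 M.
Ka((CH3)3NH+) = Kw/Kb = 1.0e-14 / 6.3 x 10^-5 = 1.59e-10.
[H^+] = sqrt(Ka x [(CH3)3NH+]) = sqrt(1.59e-10 x 0.03363) = 2.31e-6 M.
pH = -log(2.31e-6) = 5.64.

5.64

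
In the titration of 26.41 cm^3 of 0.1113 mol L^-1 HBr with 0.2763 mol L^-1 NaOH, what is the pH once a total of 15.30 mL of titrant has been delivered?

12.49

n(acid) = 0.1113 x 0.02641 = 0.002939 mol; n(NaOH) added = 0.2763 x 0.01530 = 0.004227 mol.
Base is in excess by 0.004227 - 0.002939 = 0.001288 mol in a total volume of 0.04171 L.
[OH^-] = 0.001288/0.04171 = 0.03088 M, so pOH = 1.51 and pH = 14.00 - 1.51 = 12.49.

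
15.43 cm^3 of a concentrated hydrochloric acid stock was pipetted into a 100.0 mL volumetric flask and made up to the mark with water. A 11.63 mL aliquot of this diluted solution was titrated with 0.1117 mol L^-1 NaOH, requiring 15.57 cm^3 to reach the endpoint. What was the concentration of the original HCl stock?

n(NaOH) = 0.1117 x 0.01557 = 0.001739 mol.
n(HCl) in the aliquot = 0.001739 mol.
[diluted HCl] = 0.001739 / 0.01163 = 0.1495 M.
Dilution factor = 100.0/15.43 = 6.481, so [stock] = 0.1495 x 6.481 = 0.969 M.

0.969 M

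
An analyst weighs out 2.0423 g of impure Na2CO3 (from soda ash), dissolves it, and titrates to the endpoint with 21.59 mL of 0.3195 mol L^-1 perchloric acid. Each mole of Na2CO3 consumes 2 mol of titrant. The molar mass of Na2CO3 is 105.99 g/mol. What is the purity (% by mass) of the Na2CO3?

n(HClO4) = 0.3195 x 0.02159 = 0.006898 mol.
n(Na2CO3) = 0.006898 / 2 = 0.003449 mol.
mass of Na2CO3 = 0.003449 x 105.99 = 0.3656 g.
% purity = 0.3656 / 2.0423 x 100 = 17.9%.

17.9%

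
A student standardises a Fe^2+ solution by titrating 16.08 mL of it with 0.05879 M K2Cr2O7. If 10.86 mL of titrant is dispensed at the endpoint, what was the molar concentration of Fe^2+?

0.238 M

n(K2Cr2O7) = 0.05879 x 0.01086 = 0.0006385 mol.
From the balanced equation, 1 mol K2Cr2O7 reacts with 6 mol Fe^2+, so n(Fe^2+) = 0.0006385 x 6/1 = 0.003831 mol.
[Fe^2+] = 0.003831 / 0.01608 L = 0.238 M.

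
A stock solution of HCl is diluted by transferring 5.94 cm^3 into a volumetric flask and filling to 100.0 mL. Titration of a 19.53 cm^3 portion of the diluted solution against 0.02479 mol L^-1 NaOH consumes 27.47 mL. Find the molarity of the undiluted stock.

0.587 M

n(NaOH) = 0.02479 x 0.02747 = 0.0006810 mol.
n(HCl) in the aliquot = 0.0006810 mol.
[diluted HCl] = 0.0006810 / 0.01953 = 0.03487 M.
Dilution factor = 100.0/5.940 = 16.84, so [stock] = 0.03487 x 16.84 = 0.587 M.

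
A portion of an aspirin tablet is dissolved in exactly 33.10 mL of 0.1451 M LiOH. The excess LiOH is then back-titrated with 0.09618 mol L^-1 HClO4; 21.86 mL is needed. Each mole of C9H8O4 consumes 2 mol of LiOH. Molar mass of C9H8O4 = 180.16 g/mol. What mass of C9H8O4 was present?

Total n(LiOH) added = 0.1451 x 0.03310 = 0.004803 mol.
n(HClO4) used = 0.09618 x 0.02186 = 0.002102 mol, which equals the excess n(LiOH).
So n(LiOH) consumed by the sample = 0.004803 - 0.002102 = 0.002700 mol.
n(C9H8O4) = 0.002700 / 2 = 0.001350 mol.
mass = 0.001350 mol x 180.16 g/mol = 0.243 g.

0.243 g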